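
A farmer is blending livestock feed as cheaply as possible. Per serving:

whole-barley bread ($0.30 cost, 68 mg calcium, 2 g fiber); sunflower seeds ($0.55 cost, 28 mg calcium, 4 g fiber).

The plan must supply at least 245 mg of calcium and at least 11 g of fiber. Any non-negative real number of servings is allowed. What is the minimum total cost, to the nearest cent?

$1.59

A basic optimal solution has at most two foods positive. Try each food alone and each pair with both targets met exactly.
whole-barley bread only: max(245/68, 11/2) = 5.5 servings → $1.65.
sunflower seeds only: max(245/28, 11/4) = 8.75 servings → $4.81.
whole-barley bread + sunflower seeds with both tight: 3.111 servings and 1.194 servings → $1.59.
Cheapest feasible corner: $1.59.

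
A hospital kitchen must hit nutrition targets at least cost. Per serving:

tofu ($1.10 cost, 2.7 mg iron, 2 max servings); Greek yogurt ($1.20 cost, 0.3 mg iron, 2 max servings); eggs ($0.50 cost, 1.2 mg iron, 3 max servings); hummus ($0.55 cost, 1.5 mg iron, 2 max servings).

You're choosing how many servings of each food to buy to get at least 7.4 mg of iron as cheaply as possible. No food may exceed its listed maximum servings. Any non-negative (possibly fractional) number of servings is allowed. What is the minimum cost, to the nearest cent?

Cost per mg of iron: hummus $0.3667, tofu $0.4074, eggs $0.4167, Greek yogurt $4.0000.
Take 2 servings of hummus: +3.0 mg iron for $1.10 (total $1.10, still need 4.4 mg).
Take 1.63 servings of tofu: +4.4 mg iron for $1.79 (total $2.89, still need 0.0 mg).
Greedy by cheapest-per-mg is optimal for a single linear constraint, so the minimum cost is $2.89.

$2.89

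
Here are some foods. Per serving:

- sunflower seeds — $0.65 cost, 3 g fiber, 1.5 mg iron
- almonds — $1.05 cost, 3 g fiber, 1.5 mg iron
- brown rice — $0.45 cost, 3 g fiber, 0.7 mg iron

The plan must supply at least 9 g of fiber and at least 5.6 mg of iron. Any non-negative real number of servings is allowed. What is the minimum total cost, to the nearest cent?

$2.43

At the optimum either one food covers both requirements or two foods hit both targets exactly; no other combination can be cheaper.
sunflower seeds only: max(9/3, 5.6/1.5) = 3.733 servings → $2.43.
almonds only: max(9/3, 5.6/1.5) = 3.733 servings → $3.92.
brown rice only: max(9/3, 5.6/0.7) = 8 servings → $3.60.
sunflower seeds + almonds (both tight): parallel constraints — no distinct corner.
sunflower seeds + brown rice with both targets exact would need a negative amount; discard.
almonds + brown rice with both targets exact would need a negative amount; discard.
The minimum over all feasible corners is $2.43.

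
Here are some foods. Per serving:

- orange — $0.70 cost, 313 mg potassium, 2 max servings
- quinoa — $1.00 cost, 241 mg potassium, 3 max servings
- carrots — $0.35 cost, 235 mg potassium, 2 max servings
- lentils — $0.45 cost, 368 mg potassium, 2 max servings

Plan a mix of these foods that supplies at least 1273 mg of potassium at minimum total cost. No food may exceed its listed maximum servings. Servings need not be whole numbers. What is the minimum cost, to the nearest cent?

$1.75

Cost per mg of potassium: lentils $0.0012, carrots $0.0015, orange $0.0022, quinoa $0.0041.
Take 2 servings of lentils: +736.0 mg potassium for $0.90 (total $0.90, still need 537.0 mg).
Take 2 servings of carrots: +470.0 mg potassium for $0.70 (total $1.60, still need 67.0 mg).
Take 0.2141 servings of orange: +67.0 mg potassium for $0.15 (total $1.75, still need 0.0 mg).
Filling from the cheapest source first is optimal under one linear minimum: $1.75.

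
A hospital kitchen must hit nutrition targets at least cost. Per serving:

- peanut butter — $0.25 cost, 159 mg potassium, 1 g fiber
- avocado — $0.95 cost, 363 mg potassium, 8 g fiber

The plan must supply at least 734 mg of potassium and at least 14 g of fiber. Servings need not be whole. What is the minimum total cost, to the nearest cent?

$1.78

With two linear requirements the optimum uses one or two foods; enumerate the corners.
peanut butter only: max(734/159, 14/1) = 14 servings → $3.50.
avocado only: max(734/363, 14/8) = 2.022 servings → $1.92.
peanut butter + avocado with both tight: 0.8691 servings and 1.641 servings → $1.78.
So the least-cost plan costs $1.78.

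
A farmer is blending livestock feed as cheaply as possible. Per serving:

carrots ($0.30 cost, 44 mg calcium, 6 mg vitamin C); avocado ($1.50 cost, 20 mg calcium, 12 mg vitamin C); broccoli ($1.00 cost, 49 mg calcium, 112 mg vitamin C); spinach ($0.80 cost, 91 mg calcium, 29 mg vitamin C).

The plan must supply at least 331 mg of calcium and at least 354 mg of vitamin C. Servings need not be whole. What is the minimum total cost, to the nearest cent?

$4.21

For a min-cost LP with two ≥-constraints, a basic feasible solution has at most two positive variables.
carrots only: max(331/44, 354/6) = 59 servings → $17.70.
avocado only: max(331/20, 354/12) = 29.5 servings → $44.25.
broccoli only: max(331/49, 354/112) = 6.755 servings → $6.76.
spinach only: max(331/91, 354/29) = 12.21 servings → $9.77.
carrots + avocado: intersection lies outside the first quadrant.
carrots + broccoli with both tight: 4.257 servings and 2.933 servings → $4.21.
carrots + spinach: the both-tight solution has a negative serving — not a feasible corner.
avocado + broccoli with both tight: 11.94 servings and 1.881 servings → $19.79.
avocado + spinach: intersection lies outside the first quadrant.
broccoli + spinach with both tight: 2.578 servings and 2.249 servings → $4.38.
So the least-cost plan costs $4.21.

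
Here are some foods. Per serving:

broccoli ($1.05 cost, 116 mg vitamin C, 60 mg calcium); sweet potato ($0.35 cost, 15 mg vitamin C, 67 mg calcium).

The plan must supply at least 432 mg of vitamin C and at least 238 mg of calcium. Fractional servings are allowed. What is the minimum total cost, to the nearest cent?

$3.96

Minimising a linear cost over {vitamin C ≥ 432, calcium ≥ 238, servings ≥ 0} — the optimum is at a vertex, using one or two foods.
broccoli only: max(432/116, 238/60) = 3.967 servings → $4.17.
sweet potato only: max(432/15, 238/67) = 28.8 servings → $10.08.
broccoli + sweet potato with both tight: 3.692 servings and 0.2456 servings → $3.96.
The minimum over all feasible corners is $3.96.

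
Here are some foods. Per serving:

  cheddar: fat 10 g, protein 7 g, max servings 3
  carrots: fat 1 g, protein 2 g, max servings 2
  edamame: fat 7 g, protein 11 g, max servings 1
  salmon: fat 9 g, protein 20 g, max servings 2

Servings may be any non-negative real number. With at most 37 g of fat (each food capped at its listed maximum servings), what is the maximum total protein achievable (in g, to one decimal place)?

62.0 g

Protein per g fat: salmon 2.222, carrots 2, edamame 1.571, cheddar 0.7.
Take 2 servings of salmon: uses 18 g fat, +40.0 g protein (running total 40.0 g).
Take 2 servings of carrots: uses 2 g fat, +4.0 g protein (running total 44.0 g).
Take 1 serving of edamame: uses 7 g fat, +11.0 g protein (running total 55.0 g).
Take 1 serving of cheddar: uses 10 g fat, +7.0 g protein (running total 62.0 g).
Filling greedily by protein-per-g fat is optimal for one linear limit, giving 62.0 g.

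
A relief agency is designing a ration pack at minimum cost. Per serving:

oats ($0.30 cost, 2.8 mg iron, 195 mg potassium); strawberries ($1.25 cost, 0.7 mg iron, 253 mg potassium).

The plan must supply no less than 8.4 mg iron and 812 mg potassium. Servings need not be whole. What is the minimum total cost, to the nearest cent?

A basic optimal solution has at most two foods positive. Try each food alone and each pair with both targets met exactly.
oats only: max(8.4/2.8, 812/195) = 4.164 servings → $1.25.
strawberries only: max(8.4/0.7, 812/253) = 12 servings → $15.00.
oats + strawberries with both tight: 2.722 servings and 1.111 servings → $2.21.
The minimum over all feasible corners is $1.25.

$1.25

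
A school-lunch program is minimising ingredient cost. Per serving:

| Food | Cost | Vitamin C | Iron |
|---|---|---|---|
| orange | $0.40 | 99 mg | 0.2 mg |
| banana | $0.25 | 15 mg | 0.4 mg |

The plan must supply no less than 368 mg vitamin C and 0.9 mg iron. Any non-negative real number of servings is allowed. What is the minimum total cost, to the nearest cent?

orange only: max(368/99, 0.9/0.2) = 4.5 servings → $1.80.
banana only: max(368/15, 0.9/0.4) = 24.53 servings → $6.13.
orange + banana with both tight: 3.653 servings and 0.4235 servings → $1.57.
Cheapest feasible corner: $1.57.

$1.57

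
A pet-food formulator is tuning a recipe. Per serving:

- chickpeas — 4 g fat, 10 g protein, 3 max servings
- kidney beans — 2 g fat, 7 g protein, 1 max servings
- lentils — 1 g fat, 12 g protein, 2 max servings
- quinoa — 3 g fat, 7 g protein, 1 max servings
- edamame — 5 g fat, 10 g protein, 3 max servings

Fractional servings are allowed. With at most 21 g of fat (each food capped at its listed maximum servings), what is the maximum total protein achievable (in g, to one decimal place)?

72.0 g

Protein per g fat: lentils 12, kidney beans 3.5, chickpeas 2.5, quinoa 2.333, edamame 2.
Take 2 servings of lentils: uses 2 g fat, +24.0 g protein (running total 24.0 g).
Take 1 serving of kidney beans: uses 2 g fat, +7.0 g protein (running total 31.0 g).
Take 3 servings of chickpeas: uses 12 g fat, +30.0 g protein (running total 61.0 g).
Take 1 serving of quinoa: uses 3 g fat, +7.0 g protein (running total 68.0 g).
Take 0.4 servings of edamame: uses 2 g fat, +4.0 g protein (running total 72.0 g).
Greedy by best ratio exhausts the fat allowance optimally: 72.0 g.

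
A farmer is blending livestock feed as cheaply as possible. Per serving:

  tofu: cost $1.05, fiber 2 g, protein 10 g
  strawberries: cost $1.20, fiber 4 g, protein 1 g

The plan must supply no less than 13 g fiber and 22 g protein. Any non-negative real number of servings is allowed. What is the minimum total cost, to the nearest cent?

$4.79

A basic optimal solution has at most two foods positive. Try each food alone and each pair with both targets met exactly.
tofu only: max(13/2, 22/10) = 6.5 servings → $6.83.
strawberries only: max(13/4, 22/1) = 22 servings → $26.40.
tofu + strawberries with both tight: 1.974 servings and 2.263 servings → $4.79.
So the least-cost plan costs $4.79.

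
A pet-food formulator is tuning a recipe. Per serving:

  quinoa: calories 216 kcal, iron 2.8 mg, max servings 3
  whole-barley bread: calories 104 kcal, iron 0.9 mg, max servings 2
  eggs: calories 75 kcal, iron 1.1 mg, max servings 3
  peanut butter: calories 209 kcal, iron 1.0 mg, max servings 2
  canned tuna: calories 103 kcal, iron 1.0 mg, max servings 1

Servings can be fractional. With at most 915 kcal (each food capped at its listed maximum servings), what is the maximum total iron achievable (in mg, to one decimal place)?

Iron per kcal: eggs 0.01467, quinoa 0.01296, canned tuna 0.009709, whole-barley bread 0.008654, peanut butter 0.004785.
Take 3 servings of eggs: uses 225 kcal, +3.3 mg iron (running total 3.3 mg).
Take 3 servings of quinoa: uses 648 kcal, +8.4 mg iron (running total 11.7 mg).
Take 0.4078 servings of canned tuna: uses 42 kcal, +0.4 mg iron (running total 12.1 mg).
Filling greedily by iron-per-kcal is optimal for one linear limit, giving 12.1 mg.

12.1 mg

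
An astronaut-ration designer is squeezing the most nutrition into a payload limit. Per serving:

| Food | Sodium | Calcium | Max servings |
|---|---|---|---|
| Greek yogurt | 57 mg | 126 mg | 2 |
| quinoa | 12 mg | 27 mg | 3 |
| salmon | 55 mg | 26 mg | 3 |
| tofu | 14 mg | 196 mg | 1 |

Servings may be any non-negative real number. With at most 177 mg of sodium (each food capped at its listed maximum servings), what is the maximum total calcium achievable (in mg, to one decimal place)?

535.1 mg

Calcium per mg sodium: tofu 14, quinoa 2.25, Greek yogurt 2.211, salmon 0.4727.
Take 1 serving of tofu: uses 14 mg sodium, +196.0 mg calcium (running total 196.0 mg).
Take 3 servings of quinoa: uses 36 mg sodium, +81.0 mg calcium (running total 277.0 mg).
Take 2 servings of Greek yogurt: uses 114 mg sodium, +252.0 mg calcium (running total 529.0 mg).
Take 0.2364 servings of salmon: uses 13 mg sodium, +6.1 mg calcium (running total 535.1 mg).
Greedy by best ratio exhausts the sodium allowance optimally: 535.1 mg.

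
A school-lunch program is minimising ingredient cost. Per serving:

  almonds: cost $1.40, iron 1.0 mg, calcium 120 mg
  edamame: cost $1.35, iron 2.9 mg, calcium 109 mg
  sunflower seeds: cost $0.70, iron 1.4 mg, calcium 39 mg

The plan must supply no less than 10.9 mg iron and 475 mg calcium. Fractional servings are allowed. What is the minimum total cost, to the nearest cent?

$5.81

With two linear requirements the optimum uses one or two foods; enumerate the corners.
almonds only: max(10.9/1.0, 475/120) = 10.9 servings → $15.26.
edamame only: max(10.9/2.9, 475/109) = 4.358 servings → $5.88.
sunflower seeds only: max(10.9/1.4, 475/39) = 12.18 servings → $8.53.
almonds + edamame with both tight: 0.7925 servings and 3.485 servings → $5.81.
almonds + sunflower seeds with both tight: 1.86 servings and 6.457 servings → $7.12.
edamame + sunflower seeds: the both-tight solution has a negative serving — not a feasible corner.
So the least-cost plan costs $5.81.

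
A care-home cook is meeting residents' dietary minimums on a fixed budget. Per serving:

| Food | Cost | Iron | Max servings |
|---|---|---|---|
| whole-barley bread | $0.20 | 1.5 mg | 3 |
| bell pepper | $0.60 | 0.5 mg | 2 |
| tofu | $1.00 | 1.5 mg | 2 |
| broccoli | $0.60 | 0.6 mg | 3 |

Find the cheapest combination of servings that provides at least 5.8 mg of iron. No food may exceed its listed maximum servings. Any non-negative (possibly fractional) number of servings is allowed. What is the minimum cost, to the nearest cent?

Cost per mg of iron: whole-barley bread $0.1333, tofu $0.6667, broccoli $1.0000, bell pepper $1.2000.
Take 3 servings of whole-barley bread: +4.5 mg iron for $0.60 (total $0.60, still need 1.3 mg).
Take 0.8667 servings of tofu: +1.3 mg iron for $0.87 (total $1.47, still need 0.0 mg).
Greedy by cheapest-per-mg is optimal for a single linear constraint, so the minimum cost is $1.47.

$1.47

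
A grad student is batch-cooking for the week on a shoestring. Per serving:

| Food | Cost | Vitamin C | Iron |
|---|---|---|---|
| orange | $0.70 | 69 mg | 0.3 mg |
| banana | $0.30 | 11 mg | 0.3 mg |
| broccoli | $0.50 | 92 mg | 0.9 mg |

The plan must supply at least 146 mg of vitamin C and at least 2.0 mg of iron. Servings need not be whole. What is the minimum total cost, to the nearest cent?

With two linear requirements the optimum uses one or two foods; enumerate the corners.
orange only: max(146/69, 2.0/0.3) = 6.667 servings → $4.67.
banana only: max(146/11, 2.0/0.3) = 13.27 servings → $3.98.
broccoli only: max(146/92, 2.0/0.9) = 2.222 servings → $1.11.
orange + banana with both tight: 1.253 servings and 5.414 servings → $2.50.
orange + broccoli: the both-tight solution has a negative serving — not a feasible corner.
banana + broccoli with both tight: 2.972 servings and 1.232 servings → $1.51.
So the least-cost plan costs $1.11.

$1.11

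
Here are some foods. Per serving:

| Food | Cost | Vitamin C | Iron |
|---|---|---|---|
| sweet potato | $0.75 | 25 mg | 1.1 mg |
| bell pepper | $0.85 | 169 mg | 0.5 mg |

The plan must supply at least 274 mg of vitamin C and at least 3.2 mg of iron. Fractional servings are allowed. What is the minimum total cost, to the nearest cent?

$2.83

Check every corner: each single food scaled to meet both minima, and each pair solved so both constraints bind.
sweet potato only: max(274/25, 3.2/1.1) = 10.96 servings → $8.22.
bell pepper only: max(274/169, 3.2/0.5) = 6.4 servings → $5.44.
sweet potato + bell pepper with both tight: 2.329 servings and 1.277 servings → $2.83.
The minimum over all feasible corners is $2.83.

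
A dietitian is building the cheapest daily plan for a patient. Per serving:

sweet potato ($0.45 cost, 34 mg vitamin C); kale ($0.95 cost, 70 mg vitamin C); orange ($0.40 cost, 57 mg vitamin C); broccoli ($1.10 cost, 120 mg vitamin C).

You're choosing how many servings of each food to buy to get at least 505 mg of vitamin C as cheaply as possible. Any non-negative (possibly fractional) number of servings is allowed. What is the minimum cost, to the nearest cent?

Cost per mg of vitamin C: orange $0.0070, broccoli $0.0092, sweet potato $0.0132, kale $0.0136.
With no serving limits, use only orange: 505 mg / 57 mg = 8.86 servings × $0.40 = $3.54.

$3.54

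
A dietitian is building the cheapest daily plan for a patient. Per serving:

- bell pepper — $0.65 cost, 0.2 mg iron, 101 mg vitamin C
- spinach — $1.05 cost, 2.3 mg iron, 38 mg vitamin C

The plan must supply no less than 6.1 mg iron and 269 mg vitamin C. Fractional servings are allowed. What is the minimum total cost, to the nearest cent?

The cheapest plan sits at a corner of the feasible region — with two constraints it uses at most two foods.
bell pepper only: max(6.1/0.2, 269/101) = 30.5 servings → $19.82.
spinach only: max(6.1/2.3, 269/38) = 7.079 servings → $7.43.
bell pepper + spinach with both tight: 1.722 servings and 2.502 servings → $3.75.
The minimum over all feasible corners is $3.75.

$3.75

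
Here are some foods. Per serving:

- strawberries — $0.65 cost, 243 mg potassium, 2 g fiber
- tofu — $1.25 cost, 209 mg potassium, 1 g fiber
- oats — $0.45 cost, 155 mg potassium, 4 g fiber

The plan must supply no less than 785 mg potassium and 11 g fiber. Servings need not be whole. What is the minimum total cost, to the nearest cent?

$2.16

This is a tiny linear program; its minimum lies at a vertex of the feasible set. List the vertices and price them.
strawberries only: max(785/243, 11/2) = 5.5 servings → $3.58.
tofu only: max(785/209, 11/1) = 11 servings → $13.75.
oats only: max(785/155, 11/4) = 5.065 servings → $2.28.
strawberries + tofu: the both-tight solution has a negative serving — not a feasible corner.
strawberries + oats with both tight: 2.168 servings and 1.666 servings → $2.16.
tofu + oats with both tight: 2.107 servings and 2.223 servings → $3.63.
Cheapest feasible corner: $2.16.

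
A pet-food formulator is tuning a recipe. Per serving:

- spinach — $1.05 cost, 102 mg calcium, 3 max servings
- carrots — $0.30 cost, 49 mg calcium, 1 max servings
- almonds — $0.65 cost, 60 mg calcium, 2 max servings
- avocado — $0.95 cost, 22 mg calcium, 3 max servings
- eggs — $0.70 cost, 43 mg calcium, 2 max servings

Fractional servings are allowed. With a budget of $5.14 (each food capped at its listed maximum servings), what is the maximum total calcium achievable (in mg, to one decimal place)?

Calcium per dollar: carrots 163.3, spinach 97.14, almonds 92.31, eggs 61.43, avocado 23.16.
Take 1 serving of carrots: spends $0.30, +49.0 mg calcium (running total 49.0 mg).
Take 3 servings of spinach: spends $3.15, +306.0 mg calcium (running total 355.0 mg).
Take 2 servings of almonds: spends $1.30, +120.0 mg calcium (running total 475.0 mg).
Take 0.5571 servings of eggs: spends $0.39, +24.0 mg calcium (running total 499.0 mg).
Filling greedily by calcium-per-dollar is optimal for one linear limit, giving 499.0 mg.

499.0 mg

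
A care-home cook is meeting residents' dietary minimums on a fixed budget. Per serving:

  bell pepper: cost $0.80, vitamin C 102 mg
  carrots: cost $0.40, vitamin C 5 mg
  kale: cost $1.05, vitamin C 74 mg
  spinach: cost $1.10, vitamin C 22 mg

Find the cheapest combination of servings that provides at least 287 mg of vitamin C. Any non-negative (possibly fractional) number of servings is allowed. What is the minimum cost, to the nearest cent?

$2.25

Cost per mg of vitamin C: bell pepper $0.0078, kale $0.0142, spinach $0.0500, carrots $0.0800.
With no serving limits, use only bell pepper: 287 mg / 102 mg = 2.814 servings × $0.80 = $2.25.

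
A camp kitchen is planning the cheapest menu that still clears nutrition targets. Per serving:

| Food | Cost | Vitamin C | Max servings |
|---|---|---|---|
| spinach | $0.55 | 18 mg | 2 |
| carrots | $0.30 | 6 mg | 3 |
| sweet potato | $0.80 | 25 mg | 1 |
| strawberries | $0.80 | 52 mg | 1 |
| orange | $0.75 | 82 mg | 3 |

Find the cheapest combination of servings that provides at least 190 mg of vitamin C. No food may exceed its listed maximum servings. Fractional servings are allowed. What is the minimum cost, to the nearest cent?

Cost per mg of vitamin C: orange $0.0091, strawberries $0.0154, spinach $0.0306, sweet potato $0.0320, carrots $0.0500.
Take 2.317 servings of orange: +190.0 mg vitamin C for $1.74 (total $1.74, still need 0.0 mg).
Filling from the cheapest source first is optimal under one linear minimum: $1.74.

$1.74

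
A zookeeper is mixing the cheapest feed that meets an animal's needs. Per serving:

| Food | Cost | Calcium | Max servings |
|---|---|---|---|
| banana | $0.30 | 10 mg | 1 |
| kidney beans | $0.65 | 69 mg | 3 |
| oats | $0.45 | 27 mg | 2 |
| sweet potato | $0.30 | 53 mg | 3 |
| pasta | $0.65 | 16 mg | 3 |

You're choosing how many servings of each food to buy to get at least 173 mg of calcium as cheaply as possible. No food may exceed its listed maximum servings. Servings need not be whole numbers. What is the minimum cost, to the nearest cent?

$1.03

Cost per mg of calcium: sweet potato $0.0057, kidney beans $0.0094, oats $0.0167, banana $0.0300, pasta $0.0406.
Take 3 servings of sweet potato: +159.0 mg calcium for $0.90 (total $0.90, still need 14.0 mg).
Take 0.2029 servings of kidney beans: +14.0 mg calcium for $0.13 (total $1.03, still need 0.0 mg).
Greedy by cheapest-per-mg is optimal for a single linear constraint, so the minimum cost is $1.03.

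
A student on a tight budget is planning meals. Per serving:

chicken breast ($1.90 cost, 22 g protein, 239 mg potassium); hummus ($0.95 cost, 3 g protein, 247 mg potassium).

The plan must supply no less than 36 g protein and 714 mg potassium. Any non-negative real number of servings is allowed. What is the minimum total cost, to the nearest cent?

$4.15

Check every corner: each single food scaled to meet both minima, and each pair solved so both constraints bind.
chicken breast only: max(36/22, 714/239) = 2.987 servings → $5.68.
hummus only: max(36/3, 714/247) = 12 servings → $11.40.
chicken breast + hummus with both tight: 1.431 servings and 1.506 servings → $4.15.
So the least-cost plan costs $4.15.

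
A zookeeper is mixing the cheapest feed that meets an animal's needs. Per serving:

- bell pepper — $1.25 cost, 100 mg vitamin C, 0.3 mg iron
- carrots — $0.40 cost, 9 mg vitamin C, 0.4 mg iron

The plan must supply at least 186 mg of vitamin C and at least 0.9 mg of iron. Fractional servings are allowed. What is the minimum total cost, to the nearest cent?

With two linear requirements the optimum uses one or two foods; enumerate the corners.
bell pepper only: max(186/100, 0.9/0.3) = 3 servings → $3.75.
carrots only: max(186/9, 0.9/0.4) = 20.67 servings → $8.27.
bell pepper + carrots with both tight: 1.777 servings and 0.9169 servings → $2.59.
The minimum over all feasible corners is $2.59.

$2.59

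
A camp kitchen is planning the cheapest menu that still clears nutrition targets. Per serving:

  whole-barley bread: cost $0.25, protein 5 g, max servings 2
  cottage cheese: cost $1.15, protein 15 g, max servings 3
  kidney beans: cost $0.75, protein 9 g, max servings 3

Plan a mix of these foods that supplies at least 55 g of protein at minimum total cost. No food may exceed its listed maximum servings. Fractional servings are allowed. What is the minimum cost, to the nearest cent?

Cost per g of protein: whole-barley bread $0.0500, cottage cheese $0.0767, kidney beans $0.0833.
Take 2 servings of whole-barley bread: +10.0 g protein for $0.50 (total $0.50, still need 45.0 g).
Take 3 servings of cottage cheese: +45.0 g protein for $3.45 (total $3.95, still need 0.0 g).
Filling from the cheapest source first is optimal under one linear minimum: $3.95.

$3.95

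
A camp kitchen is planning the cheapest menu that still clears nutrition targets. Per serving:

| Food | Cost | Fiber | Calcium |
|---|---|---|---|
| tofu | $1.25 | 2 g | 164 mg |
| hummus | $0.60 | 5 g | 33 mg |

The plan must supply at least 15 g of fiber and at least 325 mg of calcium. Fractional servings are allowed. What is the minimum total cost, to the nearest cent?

$3.31

At the optimum either one food covers both requirements or two foods hit both targets exactly; no other combination can be cheaper.
tofu only: max(15/2, 325/164) = 7.5 servings → $9.38.
hummus only: max(15/5, 325/33) = 9.848 servings → $5.91.
tofu + hummus with both tight: 1.499 servings and 2.401 servings → $3.31.
So the least-cost plan costs $3.31.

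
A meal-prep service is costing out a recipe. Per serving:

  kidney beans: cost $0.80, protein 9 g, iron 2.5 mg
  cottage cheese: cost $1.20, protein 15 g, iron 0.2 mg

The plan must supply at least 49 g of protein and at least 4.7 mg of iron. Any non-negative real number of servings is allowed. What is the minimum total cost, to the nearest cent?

A basic optimal solution has at most two foods positive. Try each food alone and each pair with both targets met exactly.
kidney beans only: max(49/9, 4.7/2.5) = 5.444 servings → $4.36.
cottage cheese only: max(49/15, 4.7/0.2) = 23.5 servings → $28.20.
kidney beans + cottage cheese with both tight: 1.7 servings and 2.246 servings → $4.06.
So the least-cost plan costs $4.06.

$4.06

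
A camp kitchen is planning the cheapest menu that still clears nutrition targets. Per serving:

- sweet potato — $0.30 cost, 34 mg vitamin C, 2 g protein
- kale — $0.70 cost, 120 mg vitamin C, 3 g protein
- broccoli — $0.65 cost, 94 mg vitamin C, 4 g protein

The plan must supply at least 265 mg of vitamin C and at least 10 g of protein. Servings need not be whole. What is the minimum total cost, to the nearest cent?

The cheapest plan sits at a corner of the feasible region — with two constraints it uses at most two foods.
sweet potato only: max(265/34, 10/2) = 7.794 servings → $2.34.
kale only: max(265/120, 10/3) = 3.333 servings → $2.33.
broccoli only: max(265/94, 10/4) = 2.819 servings → $1.83.
sweet potato + kale with both tight: 2.935 servings and 1.377 servings → $1.84.
sweet potato + broccoli: intersection lies outside the first quadrant.
kale + broccoli with both tight: 0.6061 servings and 2.045 servings → $1.75.
So the least-cost plan costs $1.75.

$1.75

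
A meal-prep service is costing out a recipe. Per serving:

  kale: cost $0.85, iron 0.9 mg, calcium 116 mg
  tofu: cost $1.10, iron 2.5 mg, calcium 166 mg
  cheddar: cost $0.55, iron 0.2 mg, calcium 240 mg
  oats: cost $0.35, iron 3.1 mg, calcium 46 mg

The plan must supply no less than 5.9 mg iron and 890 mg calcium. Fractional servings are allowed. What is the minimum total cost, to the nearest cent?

$2.45

At the optimum either one food covers both requirements or two foods hit both targets exactly; no other combination can be cheaper.
kale only: max(5.9/0.9, 890/116) = 7.672 servings → $6.52.
tofu only: max(5.9/2.5, 890/166) = 5.361 servings → $5.90.
cheddar only: max(5.9/0.2, 890/240) = 29.5 servings → $16.23.
oats only: max(5.9/3.1, 890/46) = 19.35 servings → $6.77.
kale + tofu with both targets exact would need a negative amount; discard.
kale + cheddar with both tight: 6.421 servings and 0.6048 servings → $5.79.
kale + oats: the both-tight solution has a negative serving — not a feasible corner.
tofu + cheddar with both tight: 2.184 servings and 2.198 servings → $3.61.
tofu + oats: intersection lies outside the first quadrant.
cheddar + oats with both tight: 3.385 servings and 1.685 servings → $2.45.
So the least-cost plan costs $2.45.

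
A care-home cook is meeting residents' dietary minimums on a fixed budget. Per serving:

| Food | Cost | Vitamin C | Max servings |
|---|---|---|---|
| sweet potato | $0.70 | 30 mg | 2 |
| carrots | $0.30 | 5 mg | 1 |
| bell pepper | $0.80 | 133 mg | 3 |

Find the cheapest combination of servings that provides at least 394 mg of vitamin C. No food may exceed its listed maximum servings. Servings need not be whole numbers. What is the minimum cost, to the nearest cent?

Cost per mg of vitamin C: bell pepper $0.0060, sweet potato $0.0233, carrots $0.0600.
Take 2.962 servings of bell pepper: +394.0 mg vitamin C for $2.37 (total $2.37, still need 0.0 mg).
Greedy by cheapest-per-mg is optimal for a single linear constraint, so the minimum cost is $2.37.

$2.37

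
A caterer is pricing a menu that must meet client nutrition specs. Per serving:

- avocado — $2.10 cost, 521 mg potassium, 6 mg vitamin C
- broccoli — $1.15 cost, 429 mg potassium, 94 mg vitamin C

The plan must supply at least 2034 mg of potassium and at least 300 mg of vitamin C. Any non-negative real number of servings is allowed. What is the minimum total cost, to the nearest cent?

$5.45

For a min-cost LP with two ≥-constraints, a basic feasible solution has at most two positive variables.
avocado only: max(2034/521, 300/6) = 50 servings → $105.00.
broccoli only: max(2034/429, 300/94) = 4.741 servings → $5.45.
avocado + broccoli with both tight: 1.347 servings and 3.106 servings → $6.40.
The minimum over all feasible corners is $5.45.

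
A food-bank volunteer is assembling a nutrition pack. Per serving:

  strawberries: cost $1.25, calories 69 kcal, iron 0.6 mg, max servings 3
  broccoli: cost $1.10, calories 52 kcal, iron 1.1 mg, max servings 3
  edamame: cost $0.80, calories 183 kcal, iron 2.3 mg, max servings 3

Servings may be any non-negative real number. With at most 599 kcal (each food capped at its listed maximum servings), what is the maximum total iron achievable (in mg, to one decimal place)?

8.9 mg

Iron per kcal: broccoli 0.02115, edamame 0.01257, strawberries 0.008696.
Take 3 servings of broccoli: uses 156 kcal, +3.3 mg iron (running total 3.3 mg).
Take 2.421 servings of edamame: uses 443 kcal, +5.6 mg iron (running total 8.9 mg).
Filling greedily by iron-per-kcal is optimal for one linear limit, giving 8.9 mg.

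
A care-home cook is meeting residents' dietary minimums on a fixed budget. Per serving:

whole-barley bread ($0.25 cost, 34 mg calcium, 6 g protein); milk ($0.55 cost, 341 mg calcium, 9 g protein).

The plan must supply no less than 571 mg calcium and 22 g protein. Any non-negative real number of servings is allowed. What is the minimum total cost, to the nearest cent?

$1.19

A basic optimal solution has at most two foods positive. Try each food alone and each pair with both targets met exactly.
whole-barley bread only: max(571/34, 22/6) = 16.79 servings → $4.20.
milk only: max(571/341, 22/9) = 2.444 servings → $1.34.
whole-barley bread + milk with both tight: 1.358 servings and 1.539 servings → $1.19.
Cheapest feasible corner: $1.19.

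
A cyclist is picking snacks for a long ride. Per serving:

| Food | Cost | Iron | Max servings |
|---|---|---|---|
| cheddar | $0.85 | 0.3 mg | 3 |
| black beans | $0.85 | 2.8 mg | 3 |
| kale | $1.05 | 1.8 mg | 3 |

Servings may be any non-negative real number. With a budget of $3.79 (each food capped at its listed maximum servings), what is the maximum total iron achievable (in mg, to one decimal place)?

10.5 mg

Iron per dollar: black beans 3.294, kale 1.714, cheddar 0.3529.
Take 3 servings of black beans: spends $2.55, +8.4 mg iron (running total 8.4 mg).
Take 1.181 servings of kale: spends $1.24, +2.1 mg iron (running total 10.5 mg).
Greedy by best ratio exhausts the cost allowance optimally: 10.5 mg.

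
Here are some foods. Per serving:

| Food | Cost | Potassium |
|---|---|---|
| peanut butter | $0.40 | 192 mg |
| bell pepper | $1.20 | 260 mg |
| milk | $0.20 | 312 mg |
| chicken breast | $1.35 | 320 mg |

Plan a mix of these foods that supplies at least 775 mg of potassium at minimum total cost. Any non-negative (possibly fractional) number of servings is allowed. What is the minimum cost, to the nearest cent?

Cost per mg of potassium: milk $0.0006, peanut butter $0.0021, chicken breast $0.0042, bell pepper $0.0046.
With no serving limits, use only milk: 775 mg / 312 mg = 2.484 servings × $0.20 = $0.50.

$0.50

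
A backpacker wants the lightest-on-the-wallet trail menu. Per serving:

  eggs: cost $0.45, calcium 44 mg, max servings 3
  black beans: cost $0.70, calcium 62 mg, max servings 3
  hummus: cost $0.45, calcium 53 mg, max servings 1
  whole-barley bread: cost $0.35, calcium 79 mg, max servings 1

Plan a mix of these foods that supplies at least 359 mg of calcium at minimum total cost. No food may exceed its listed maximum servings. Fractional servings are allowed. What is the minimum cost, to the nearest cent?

$3.22

Cost per mg of calcium: whole-barley bread $0.0044, hummus $0.0085, eggs $0.0102, black beans $0.0113.
Take 1 serving of whole-barley bread: +79.0 mg calcium for $0.35 (total $0.35, still need 280.0 mg).
Take 1 serving of hummus: +53.0 mg calcium for $0.45 (total $0.80, still need 227.0 mg).
Take 3 servings of eggs: +132.0 mg calcium for $1.35 (total $2.15, still need 95.0 mg).
Take 1.532 servings of black beans: +95.0 mg calcium for $1.07 (total $3.22, still need 0.0 mg).
Greedy by cheapest-per-mg is optimal for a single linear constraint, so the minimum cost is $3.22.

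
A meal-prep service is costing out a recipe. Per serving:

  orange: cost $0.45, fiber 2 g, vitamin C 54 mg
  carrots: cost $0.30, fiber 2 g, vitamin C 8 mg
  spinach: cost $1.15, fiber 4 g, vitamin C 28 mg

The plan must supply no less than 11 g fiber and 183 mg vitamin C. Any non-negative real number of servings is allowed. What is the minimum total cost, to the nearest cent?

The cheapest plan sits at a corner of the feasible region — with two constraints it uses at most two foods.
orange only: max(11/2, 183/54) = 5.5 servings → $2.48.
carrots only: max(11/2, 183/8) = 22.88 servings → $6.86.
spinach only: max(11/4, 183/28) = 6.536 servings → $7.52.
orange + carrots with both tight: 3.022 servings and 2.478 servings → $2.10.
orange + spinach with both tight: 2.65 servings and 1.425 servings → $2.83.
carrots + spinach: intersection lies outside the first quadrant.
The minimum over all feasible corners is $2.10.

$2.10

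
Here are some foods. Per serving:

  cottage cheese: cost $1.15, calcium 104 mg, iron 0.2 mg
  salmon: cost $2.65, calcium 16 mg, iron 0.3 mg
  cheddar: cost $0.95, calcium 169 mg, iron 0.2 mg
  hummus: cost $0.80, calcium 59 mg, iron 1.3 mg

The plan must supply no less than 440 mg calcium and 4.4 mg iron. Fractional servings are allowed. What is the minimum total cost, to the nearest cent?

$3.95

With two linear requirements the optimum uses one or two foods; enumerate the corners.
cottage cheese only: max(440/104, 4.4/0.2) = 22 servings → $25.30.
salmon only: max(440/16, 4.4/0.3) = 27.5 servings → $72.88.
cheddar only: max(440/169, 4.4/0.2) = 22 servings → $20.90.
hummus only: max(440/59, 4.4/1.3) = 7.458 servings → $5.97.
cottage cheese + salmon with both tight: 2.2 servings and 13.2 servings → $37.51.
cottage cheese + cheddar: intersection lies outside the first quadrant.
cottage cheese + hummus with both tight: 2.532 servings and 2.995 servings → $5.31.
salmon + cheddar with both tight: 13.8 servings and 1.297 servings → $37.81.
salmon + hummus: the both-tight solution has a negative serving — not a feasible corner.
cheddar + hummus with both tight: 1.503 servings and 3.153 servings → $3.95.
So the least-cost plan costs $3.95.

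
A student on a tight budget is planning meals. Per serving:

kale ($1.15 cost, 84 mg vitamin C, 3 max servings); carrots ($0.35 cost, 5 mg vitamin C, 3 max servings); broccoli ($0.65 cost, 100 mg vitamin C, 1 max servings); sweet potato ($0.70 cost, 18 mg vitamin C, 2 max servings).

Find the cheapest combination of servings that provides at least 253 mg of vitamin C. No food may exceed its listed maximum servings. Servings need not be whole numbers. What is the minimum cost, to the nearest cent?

Cost per mg of vitamin C: broccoli $0.0065, kale $0.0137, sweet potato $0.0389, carrots $0.0700.
Take 1 serving of broccoli: +100.0 mg vitamin C for $0.65 (total $0.65, still need 153.0 mg).
Take 1.821 servings of kale: +153.0 mg vitamin C for $2.09 (total $2.74, still need 0.0 mg).
Greedy by cheapest-per-mg is optimal for a single linear constraint, so the minimum cost is $2.74.

$2.74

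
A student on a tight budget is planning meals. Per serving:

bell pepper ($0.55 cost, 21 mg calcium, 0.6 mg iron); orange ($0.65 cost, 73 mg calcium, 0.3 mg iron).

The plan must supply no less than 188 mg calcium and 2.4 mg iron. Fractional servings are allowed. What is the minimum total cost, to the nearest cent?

$2.82

bell pepper only: max(188/21, 2.4/0.6) = 8.952 servings → $4.92.
orange only: max(188/73, 2.4/0.3) = 8 servings → $5.20.
bell pepper + orange with both tight: 3.168 servings and 1.664 servings → $2.82.
So the least-cost plan costs $2.82.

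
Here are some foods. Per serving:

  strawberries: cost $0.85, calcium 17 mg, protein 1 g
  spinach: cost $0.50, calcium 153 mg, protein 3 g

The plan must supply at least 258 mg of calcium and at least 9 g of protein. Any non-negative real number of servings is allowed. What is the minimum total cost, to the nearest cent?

$1.50

Minimising a linear cost over {calcium ≥ 258, protein ≥ 9, servings ≥ 0} — the optimum is at a vertex, using one or two foods.
strawberries only: max(258/17, 9/1) = 15.18 servings → $12.90.
spinach only: max(258/153, 9/3) = 3 servings → $1.50.
strawberries + spinach with both tight: 5.912 servings and 1.029 servings → $5.54.
So the least-cost plan costs $1.50.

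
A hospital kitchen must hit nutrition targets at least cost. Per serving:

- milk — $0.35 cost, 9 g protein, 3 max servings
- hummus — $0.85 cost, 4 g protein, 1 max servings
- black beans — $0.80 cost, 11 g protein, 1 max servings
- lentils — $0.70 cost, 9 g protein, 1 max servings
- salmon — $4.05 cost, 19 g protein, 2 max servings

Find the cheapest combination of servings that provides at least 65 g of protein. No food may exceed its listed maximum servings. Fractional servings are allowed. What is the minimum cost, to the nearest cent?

$6.38

Cost per g of protein: milk $0.0389, black beans $0.0727, lentils $0.0778, hummus $0.2125, salmon $0.2132.
Take 3 servings of milk: +27.0 g protein for $1.05 (total $1.05, still need 38.0 g).
Take 1 serving of black beans: +11.0 g protein for $0.80 (total $1.85, still need 27.0 g).
Take 1 serving of lentils: +9.0 g protein for $0.70 (total $2.55, still need 18.0 g).
Take 1 serving of hummus: +4.0 g protein for $0.85 (total $3.40, still need 14.0 g).
Take 0.7368 servings of salmon: +14.0 g protein for $2.98 (total $6.38, still need 0.0 g).
Greedy by cheapest-per-g is optimal for a single linear constraint, so the minimum cost is $6.38.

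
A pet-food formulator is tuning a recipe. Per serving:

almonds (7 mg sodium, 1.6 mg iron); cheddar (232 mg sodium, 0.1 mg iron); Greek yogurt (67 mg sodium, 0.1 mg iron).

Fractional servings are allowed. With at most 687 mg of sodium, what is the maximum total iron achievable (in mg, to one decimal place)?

Iron per mg sodium: almonds 0.2286, Greek yogurt 0.001493, cheddar 0.000431.
With no serving limits, spend the whole sodium allowance on almonds: 687 mg / 7 mg × 1.6 mg = 157.0 mg.

157.0 mg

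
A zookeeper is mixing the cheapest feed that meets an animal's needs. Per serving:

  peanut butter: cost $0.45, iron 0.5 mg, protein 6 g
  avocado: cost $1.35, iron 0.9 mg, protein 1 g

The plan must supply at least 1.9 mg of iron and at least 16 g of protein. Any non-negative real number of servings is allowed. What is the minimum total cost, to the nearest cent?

$1.71

For a min-cost LP with two ≥-constraints, a basic feasible solution has at most two positive variables.
peanut butter only: max(1.9/0.5, 16/6) = 3.8 servings → $1.71.
avocado only: max(1.9/0.9, 16/1) = 16 servings → $21.60.
peanut butter + avocado with both tight: 2.551 servings and 0.6939 servings → $2.08.
The minimum over all feasible corners is $1.71.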